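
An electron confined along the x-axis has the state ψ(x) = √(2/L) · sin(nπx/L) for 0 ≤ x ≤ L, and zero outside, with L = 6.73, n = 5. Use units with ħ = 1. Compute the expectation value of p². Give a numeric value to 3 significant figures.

5.45

p² ψ = −ħ² d²ψ/dx²; ⟨p²⟩ = −ħ² ∫ ψ*·ψ'' dx.
d/dx sin(nπx/L) = (nπ/L)·cos(nπx/L) and d²/dx² sin(nπx/L) = −(nπ/L)²·sin(nπx/L); on 0 ≤ x ≤ L, ∫sin²(nπx/L) dx = L/2 and ∫sin(nπx/L)·cos(nπx/L) dx = 0.
⟨p²⟩ = 5.4477.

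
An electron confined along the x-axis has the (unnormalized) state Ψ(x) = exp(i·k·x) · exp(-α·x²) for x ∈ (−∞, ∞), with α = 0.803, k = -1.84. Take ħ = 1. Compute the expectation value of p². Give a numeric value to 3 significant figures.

4.19

p² Ψ = −ħ² d²Ψ/dx²; ⟨p²⟩ = −ħ² ∫ Ψ*·Ψ'' dx / ∫|Ψ|² dx.
Gaussian moments: ∫x^(2j)·e^(−2αx²) dx = (2j−1)!!/(4α)^j · √(π/(2α)), odd powers integrate to 0; here √(π/(2α)) = 1.3986. Derivatives: Ψ′ = (ik − 2αx)·Ψ, Ψ″ = ((ik − 2αx)² − 2α)·Ψ; the odd-in-x pieces drop out.
State is unnormalized: ∫|Ψ|² dx = 1.3986, and ∫Ψ*·(−ħ² Ψ'') dx = 5.8583, so ⟨p²⟩ = 5.8583 / 1.3986.
⟨p²⟩ = 4.1886.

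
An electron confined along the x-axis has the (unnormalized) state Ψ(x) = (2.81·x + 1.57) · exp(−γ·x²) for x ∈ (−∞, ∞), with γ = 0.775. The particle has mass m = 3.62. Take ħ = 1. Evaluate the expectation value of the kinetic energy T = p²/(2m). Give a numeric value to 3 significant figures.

0.216

T = −(ħ²/2m) d²/dx², so ⟨T⟩ = −(ħ²/2m) ∫ Ψ*·Ψ'' dx / ∫|Ψ|² dx; with m = 3.62.
Expand each integrand as polynomial × e^(−2γx²) and use ∫x^(2j)·e^(−2γx²) dx = (2j−1)!!/(4γ)^j · √(π/(2γ)), odd powers → 0; here √(π/(2γ)) = 1.4237. Differentiate with the product rule, d/dx e^(−γx²) = −2γx·e^(−γx²).
State is unnormalized: ∫|Ψ|² dx = 7.1355, and ∫Ψ*·(−ħ²/2m · Ψ'') dx = 1.5402, so ⟨T⟩ = 1.5402 / 7.1355.
⟨T⟩ = 0.21584.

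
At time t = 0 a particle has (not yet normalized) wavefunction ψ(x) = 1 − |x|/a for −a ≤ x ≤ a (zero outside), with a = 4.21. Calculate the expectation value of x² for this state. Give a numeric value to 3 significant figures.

⟨x²⟩ = ∫ x²·|ψ|² dx / ∫|ψ|² dx (integrals over the domain).
ψ is even, so ∫ over [−a, a] = 2∫₀ᵃ with ψ = 1 − x/a there: ∫₀ᵃ (1 − x/a)² dx = a/3, ∫₀ᵃ x²(1 − x/a)² dx = a³/30, ∫₀ᵃ x⁴(1 − x/a)² dx = a⁵/105.
State is unnormalized: ∫|ψ|² dx = 2.8067, and ∫ψ*·x²·ψ dx = 4.9746, so ⟨x²⟩ = 4.9746 / 2.8067.
⟨x²⟩ = 1.7724.

1.77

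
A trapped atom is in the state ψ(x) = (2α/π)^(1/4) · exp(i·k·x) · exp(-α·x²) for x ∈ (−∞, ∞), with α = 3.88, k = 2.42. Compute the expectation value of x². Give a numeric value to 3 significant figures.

⟨x²⟩ = ∫ x²·|ψ|² dx (integrals over the domain).
Gaussian moments: ∫x^(2j)·e^(−2αx²) dx = (2j−1)!!/(4α)^j · √(π/(2α)), odd powers integrate to 0; here √(π/(2α)) = 0.63627.
⟨x²⟩ = 0.064433.

0.0644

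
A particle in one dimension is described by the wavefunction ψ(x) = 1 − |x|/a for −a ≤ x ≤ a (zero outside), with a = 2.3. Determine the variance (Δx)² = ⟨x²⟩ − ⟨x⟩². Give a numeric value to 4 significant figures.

0.5290

Compute ⟨x⟩ and ⟨x²⟩ separately, then (Δx)² = ⟨x²⟩ − ⟨x⟩².
ψ is even, so ∫ over [−a, a] = 2∫₀ᵃ with ψ = 1 − x/a there: ∫₀ᵃ (1 − x/a)² dx = a/3, ∫₀ᵃ x²(1 − x/a)² dx = a³/30, ∫₀ᵃ x⁴(1 − x/a)² dx = a⁵/105.
Normalization: ∫|ψ|² dx = 1.5333.
⟨x⟩ = 0.0000 and ⟨x²⟩ = 0.52900.
(Δx)² = 0.52900 − (0.0000)² = 0.52900.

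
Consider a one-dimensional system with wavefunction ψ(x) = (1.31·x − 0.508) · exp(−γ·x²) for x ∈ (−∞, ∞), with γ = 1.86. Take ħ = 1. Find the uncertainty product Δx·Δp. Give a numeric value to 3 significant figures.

0.678

Δx = √(⟨x²⟩−⟨x⟩²), Δp = √(⟨p²⟩−⟨p⟩²).
Expand each integrand as polynomial × e^(−2γx²) and use ∫x^(2j)·e^(−2γx²) dx = (2j−1)!!/(4γ)^j · √(π/(2γ)), odd powers → 0; here √(π/(2γ)) = 0.91897. Differentiate with the product rule, d/dx e^(−γx²) = −2γx·e^(−γx²).
Normalization: ∫|ψ|² dx = 0.44912.
⟨x⟩ = -0.36604, ⟨x²⟩ = 0.26128 ⇒ Δx = 0.35678.
⟨p⟩ = 0.0000, ⟨p²⟩ = 3.6157 ⇒ Δp = 1.9015.
Δx·Δp = 0.67842.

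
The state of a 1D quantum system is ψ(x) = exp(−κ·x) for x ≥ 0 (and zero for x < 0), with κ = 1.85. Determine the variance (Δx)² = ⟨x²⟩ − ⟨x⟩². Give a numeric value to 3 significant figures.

0.0730

Compute ⟨x⟩ and ⟨x²⟩ separately, then (Δx)² = ⟨x²⟩ − ⟨x⟩².
Every integrand reduces to terms xʲ·e^(−2κx) on [0, ∞); use ∫₀^∞ xʲ·e^(−2κx) dx = j!/(2κ)^(j+1).
Normalization: ∫|ψ|² dx = 0.27027.
⟨x⟩ = 0.27027 and ⟨x²⟩ = 0.14609.
(Δx)² = 0.14609 − (0.27027)² = 0.073046.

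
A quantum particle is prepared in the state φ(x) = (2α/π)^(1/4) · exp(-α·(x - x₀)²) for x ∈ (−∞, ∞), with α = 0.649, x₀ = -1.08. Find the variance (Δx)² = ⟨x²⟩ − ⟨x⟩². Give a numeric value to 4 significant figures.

0.3852

Compute ⟨x⟩ and ⟨x²⟩ separately, then (Δx)² = ⟨x²⟩ − ⟨x⟩².
Gaussian moments (u = x − x₀): ∫u^(2j)·e^(−2αu²) du = (2j−1)!!/(4α)^j · √(π/(2α)), odd powers integrate to 0; here √(π/(2α)) = 1.5557.
⟨x⟩ = -1.0800 and ⟨x²⟩ = 1.5516.
(Δx)² = 1.5516 − (-1.0800)² = 0.38521.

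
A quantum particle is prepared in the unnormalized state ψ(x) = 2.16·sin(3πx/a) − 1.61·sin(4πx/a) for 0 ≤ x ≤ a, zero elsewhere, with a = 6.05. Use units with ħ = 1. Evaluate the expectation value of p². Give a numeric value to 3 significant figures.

p² ψ = −ħ² d²ψ/dx²; ⟨p²⟩ = −ħ² ∫ ψ*·ψ'' dx / ∫|ψ|² dx.
d²/dx² sin(jπx/a) = −(jπ/a)²·sin(jπx/a); on 0 ≤ x ≤ a, ∫sin²(jπx/a) dx = a/2 and ∫sin(jπx/a)·sin(lπx/a) dx = 0 for j ≠ l, so only diagonal terms survive in ∫|ψ|² and ∫ψ·ψ″; ∫ψ·ψ′ dx = [ψ²/2] between the walls = 0.
State is unnormalized: ∫|ψ|² dx = 21.955, and ∫ψ*·(−ħ² ψ'') dx = 68.079, so ⟨p²⟩ = 68.079 / 21.955.
⟨p²⟩ = 3.1009.

3.10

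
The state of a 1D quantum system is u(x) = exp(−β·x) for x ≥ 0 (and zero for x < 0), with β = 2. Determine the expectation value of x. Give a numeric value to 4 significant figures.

⟨x⟩ = ∫ x·|u|² dx / ∫|u|² dx (integrals over the domain).
Every integrand reduces to terms xʲ·e^(−2βx) on [0, ∞); use ∫₀^∞ xʲ·e^(−2βx) dx = j!/(2β)^(j+1).
State is unnormalized: ∫|u|² dx = 0.25000, and ∫u*·x·u dx = 0.062500, so ⟨x⟩ = 0.062500 / 0.25000.
⟨x⟩ = 0.25000.

0.2500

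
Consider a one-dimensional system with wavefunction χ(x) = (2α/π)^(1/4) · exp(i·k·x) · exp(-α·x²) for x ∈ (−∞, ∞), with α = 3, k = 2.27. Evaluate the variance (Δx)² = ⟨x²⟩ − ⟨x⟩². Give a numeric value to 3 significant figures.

Compute ⟨x⟩ and ⟨x²⟩ separately, then (Δx)² = ⟨x²⟩ − ⟨x⟩².
Gaussian moments: ∫x^(2j)·e^(−2αx²) dx = (2j−1)!!/(4α)^j · √(π/(2α)), odd powers integrate to 0; here √(π/(2α)) = 0.72360.
⟨x⟩ = 0.0000 and ⟨x²⟩ = 0.083333.
(Δx)² = 0.083333 − (0.0000)² = 0.083333.

0.0833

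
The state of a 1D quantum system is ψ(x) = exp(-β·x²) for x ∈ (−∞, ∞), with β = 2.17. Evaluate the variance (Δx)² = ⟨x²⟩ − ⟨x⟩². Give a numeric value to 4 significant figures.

Compute ⟨x⟩ and ⟨x²⟩ separately, then (Δx)² = ⟨x²⟩ − ⟨x⟩².
Gaussian moments: ∫x^(2j)·e^(−2βx²) dx = (2j−1)!!/(4β)^j · √(π/(2β)), odd powers integrate to 0; here √(π/(2β)) = 0.85081.
Normalization: ∫|ψ|² dx = 0.85081.
⟨x⟩ = 0.0000 and ⟨x²⟩ = 0.11521.
(Δx)² = 0.11521 − (0.0000)² = 0.11521.

0.1152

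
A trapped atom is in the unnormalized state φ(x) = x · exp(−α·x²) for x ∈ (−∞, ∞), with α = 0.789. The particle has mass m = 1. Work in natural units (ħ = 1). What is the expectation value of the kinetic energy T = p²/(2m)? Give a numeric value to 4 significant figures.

T = −(ħ²/2m) d²/dx², so ⟨T⟩ = −(ħ²/2m) ∫ φ*·φ'' dx / ∫|φ|² dx; with m = 1.
Expand each integrand as polynomial × e^(−2αx²) and use ∫x^(2j)·e^(−2αx²) dx = (2j−1)!!/(4α)^j · √(π/(2α)), odd powers → 0; here √(π/(2α)) = 1.4110. Differentiate with the product rule, d/dx e^(−αx²) = −2αx·e^(−αx²).
State is unnormalized: ∫|φ|² dx = 0.44708, and ∫φ*·(−ħ²/2m · φ'') dx = 0.52912, so ⟨T⟩ = 0.52912 / 0.44708.
⟨T⟩ = 1.1835.

1.184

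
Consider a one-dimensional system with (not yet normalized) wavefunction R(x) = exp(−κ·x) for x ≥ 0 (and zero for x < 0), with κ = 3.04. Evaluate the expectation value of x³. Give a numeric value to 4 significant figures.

⟨x³⟩ = ∫ x³·|R|² dx / ∫|R|² dx (integrals over the domain).
Every integrand reduces to terms xʲ·e^(−2κx) on [0, ∞); use ∫₀^∞ xʲ·e^(−2κx) dx = j!/(2κ)^(j+1).
State is unnormalized: ∫|R|² dx = 0.16447, and ∫R*·x³·R dx = 0.0043907, so ⟨x³⟩ = 0.0043907 / 0.16447.
⟨x³⟩ = 0.026696.

0.02670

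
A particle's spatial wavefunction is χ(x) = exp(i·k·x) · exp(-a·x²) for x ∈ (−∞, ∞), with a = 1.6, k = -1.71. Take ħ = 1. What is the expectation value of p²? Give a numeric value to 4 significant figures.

p² χ = −ħ² d²χ/dx²; ⟨p²⟩ = −ħ² ∫ χ*·χ'' dx / ∫|χ|² dx.
Gaussian moments: ∫x^(2j)·e^(−2ax²) dx = (2j−1)!!/(4a)^j · √(π/(2a)), odd powers integrate to 0; here √(π/(2a)) = 0.99083. Derivatives: χ′ = (ik − 2ax)·χ, χ″ = ((ik − 2ax)² − 2a)·χ; the odd-in-x pieces drop out.
State is unnormalized: ∫|χ|² dx = 0.99083, and ∫χ*·(−ħ² χ'') dx = 4.4826, so ⟨p²⟩ = 4.4826 / 0.99083.
⟨p²⟩ = 4.5241.

4.524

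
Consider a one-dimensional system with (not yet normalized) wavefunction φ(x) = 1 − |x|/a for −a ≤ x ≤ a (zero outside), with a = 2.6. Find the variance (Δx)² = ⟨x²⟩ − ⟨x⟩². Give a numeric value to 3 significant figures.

0.676

Compute ⟨x⟩ and ⟨x²⟩ separately, then (Δx)² = ⟨x²⟩ − ⟨x⟩².
φ is even, so ∫ over [−a, a] = 2∫₀ᵃ with φ = 1 − x/a there: ∫₀ᵃ (1 − x/a)² dx = a/3, ∫₀ᵃ x²(1 − x/a)² dx = a³/30, ∫₀ᵃ x⁴(1 − x/a)² dx = a⁵/105.
Normalization: ∫|φ|² dx = 1.7333.
⟨x⟩ = 0.0000 and ⟨x²⟩ = 0.67600.
(Δx)² = 0.67600 − (0.0000)² = 0.67600.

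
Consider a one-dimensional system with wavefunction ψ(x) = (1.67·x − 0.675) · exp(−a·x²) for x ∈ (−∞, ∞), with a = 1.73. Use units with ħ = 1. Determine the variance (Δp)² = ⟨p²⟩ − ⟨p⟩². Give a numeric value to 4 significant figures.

3.354

Compute ⟨p⟩ and ⟨p²⟩ separately; (Δp)² = ⟨p²⟩ − ⟨p⟩².
Expand each integrand as polynomial × e^(−2ax²) and use ∫x^(2j)·e^(−2ax²) dx = (2j−1)!!/(4a)^j · √(π/(2a)), odd powers → 0; here √(π/(2a)) = 0.95288. Differentiate with the product rule, d/dx e^(−ax²) = −2ax·e^(−ax²).
Normalization: ∫|ψ|² dx = 0.81818.
⟨p⟩ = 0.0000 and ⟨p²⟩ = 3.3540.
(Δp)² = 3.3540 − (0.0000)² = 3.3540.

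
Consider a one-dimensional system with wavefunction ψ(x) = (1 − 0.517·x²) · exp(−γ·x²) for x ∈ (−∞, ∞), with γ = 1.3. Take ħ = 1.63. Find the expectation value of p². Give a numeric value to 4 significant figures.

p² ψ = −ħ² d²ψ/dx²; ⟨p²⟩ = −ħ² ∫ ψ*·ψ'' dx / ∫|ψ|² dx.
Expand each integrand as polynomial × e^(−2γx²) and use ∫x^(2j)·e^(−2γx²) dx = (2j−1)!!/(4γ)^j · √(π/(2γ)), odd powers → 0; here √(π/(2γ)) = 1.0992. Differentiate with the product rule, d/dx e^(−γx²) = −2γx·e^(−γx²).
State is unnormalized: ∫|ψ|² dx = 0.91325, and ∫ψ*·(−ħ² ψ'') dx = 4.8144, so ⟨p²⟩ = 4.8144 / 0.91325.
⟨p²⟩ = 5.2717.

5.272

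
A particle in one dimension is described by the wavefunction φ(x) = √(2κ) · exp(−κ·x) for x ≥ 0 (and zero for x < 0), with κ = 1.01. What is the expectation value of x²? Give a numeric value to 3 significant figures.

0.490

⟨x²⟩ = ∫ x²·|φ|² dx (integrals over the domain).
Every integrand reduces to terms xʲ·e^(−2κx) on [0, ∞); use ∫₀^∞ xʲ·e^(−2κx) dx = j!/(2κ)^(j+1).
⟨x²⟩ = 0.49015.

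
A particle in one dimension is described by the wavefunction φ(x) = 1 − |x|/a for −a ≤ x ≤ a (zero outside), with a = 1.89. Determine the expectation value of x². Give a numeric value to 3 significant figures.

0.357

⟨x²⟩ = ∫ x²·|φ|² dx / ∫|φ|² dx (integrals over the domain).
φ is even, so ∫ over [−a, a] = 2∫₀ᵃ with φ = 1 − x/a there: ∫₀ᵃ (1 − x/a)² dx = a/3, ∫₀ᵃ x²(1 − x/a)² dx = a³/30, ∫₀ᵃ x⁴(1 − x/a)² dx = a⁵/105.
State is unnormalized: ∫|φ|² dx = 1.2600, and ∫φ*·x²·φ dx = 0.45008, so ⟨x²⟩ = 0.45008 / 1.2600.
⟨x²⟩ = 0.35721.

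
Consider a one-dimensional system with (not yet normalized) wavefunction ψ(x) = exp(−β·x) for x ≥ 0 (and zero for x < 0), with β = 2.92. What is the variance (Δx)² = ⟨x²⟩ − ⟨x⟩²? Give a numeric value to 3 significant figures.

0.0293

Compute ⟨x⟩ and ⟨x²⟩ separately, then (Δx)² = ⟨x²⟩ − ⟨x⟩².
Every integrand reduces to terms xʲ·e^(−2βx) on [0, ∞); use ∫₀^∞ xʲ·e^(−2βx) dx = j!/(2β)^(j+1).
Normalization: ∫|ψ|² dx = 0.17123.
⟨x⟩ = 0.17123 and ⟨x²⟩ = 0.058641.
(Δx)² = 0.058641 − (0.17123)² = 0.029321.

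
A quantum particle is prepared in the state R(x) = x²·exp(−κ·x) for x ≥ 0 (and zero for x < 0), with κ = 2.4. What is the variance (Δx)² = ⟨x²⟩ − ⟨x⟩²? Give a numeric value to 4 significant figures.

0.2170

Compute ⟨x⟩ and ⟨x²⟩ separately, then (Δx)² = ⟨x²⟩ − ⟨x⟩².
Every integrand reduces to terms xʲ·e^(−2κx) on [0, ∞); use ∫₀^∞ xʲ·e^(−2κx) dx = j!/(2κ)^(j+1).
Normalization: ∫|R|² dx = 0.0094190.
⟨x⟩ = 1.0417 and ⟨x²⟩ = 1.3021.
(Δx)² = 1.3021 − (1.0417)² = 0.21701.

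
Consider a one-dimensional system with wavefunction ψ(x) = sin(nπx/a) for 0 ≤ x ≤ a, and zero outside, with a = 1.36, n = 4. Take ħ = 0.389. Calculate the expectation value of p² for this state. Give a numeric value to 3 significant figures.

p² ψ = −ħ² d²ψ/dx²; ⟨p²⟩ = −ħ² ∫ ψ*·ψ'' dx / ∫|ψ|² dx.
d/dx sin(nπx/a) = (nπ/a)·cos(nπx/a) and d²/dx² sin(nπx/a) = −(nπ/a)²·sin(nπx/a); on 0 ≤ x ≤ a, ∫sin²(nπx/a) dx = a/2 and ∫sin(nπx/a)·cos(nπx/a) dx = 0.
State is unnormalized: ∫|ψ|² dx = 0.68000, and ∫ψ*·(−ħ² ψ'') dx = 8.7852, so ⟨p²⟩ = 8.7852 / 0.68000.
⟨p²⟩ = 12.919.

12.9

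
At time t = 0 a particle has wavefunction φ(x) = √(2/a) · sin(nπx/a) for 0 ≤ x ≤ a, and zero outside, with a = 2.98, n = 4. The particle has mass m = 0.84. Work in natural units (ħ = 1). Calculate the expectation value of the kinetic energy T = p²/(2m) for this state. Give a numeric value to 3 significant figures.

T = −(ħ²/2m) d²/dx², so ⟨T⟩ = −(ħ²/2m) ∫ φ*·φ'' dx; with m = 0.84.
d/dx sin(nπx/a) = (nπ/a)·cos(nπx/a) and d²/dx² sin(nπx/a) = −(nπ/a)²·sin(nπx/a); on 0 ≤ x ≤ a, ∫sin²(nπx/a) dx = a/2 and ∫sin(nπx/a)·cos(nπx/a) dx = 0.
⟨T⟩ = 10.585.

10.6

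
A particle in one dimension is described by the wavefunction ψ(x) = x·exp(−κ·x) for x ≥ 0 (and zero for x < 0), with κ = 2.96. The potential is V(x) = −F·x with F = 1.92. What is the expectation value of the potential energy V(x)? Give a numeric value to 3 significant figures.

-0.973

⟨V⟩ = ∫ V(x)·|ψ|² dx / ∫|ψ|² dx.
Every integrand reduces to terms xʲ·e^(−2κx) on [0, ∞); use ∫₀^∞ xʲ·e^(−2κx) dx = j!/(2κ)^(j+1).
State is unnormalized: ∫|ψ|² dx = 0.0096397, and ∫ψ*·V(x)·ψ dx = -0.0093792, so ⟨V⟩ = -0.0093792 / 0.0096397.
⟨V⟩ = -0.97297.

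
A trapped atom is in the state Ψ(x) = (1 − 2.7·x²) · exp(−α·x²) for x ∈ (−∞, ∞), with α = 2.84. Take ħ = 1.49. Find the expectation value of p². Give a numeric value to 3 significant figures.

17.0

p² Ψ = −ħ² d²Ψ/dx²; ⟨p²⟩ = −ħ² ∫ Ψ*·Ψ'' dx / ∫|Ψ|² dx.
Expand each integrand as polynomial × e^(−2αx²) and use ∫x^(2j)·e^(−2αx²) dx = (2j−1)!!/(4α)^j · √(π/(2α)), odd powers → 0; here √(π/(2α)) = 0.74371. Differentiate with the product rule, d/dx e^(−αx²) = −2αx·e^(−αx²).
State is unnormalized: ∫|Ψ|² dx = 0.51622, and ∫Ψ*·(−ħ² Ψ'') dx = 8.7723, so ⟨p²⟩ = 8.7723 / 0.51622.
⟨p²⟩ = 16.993.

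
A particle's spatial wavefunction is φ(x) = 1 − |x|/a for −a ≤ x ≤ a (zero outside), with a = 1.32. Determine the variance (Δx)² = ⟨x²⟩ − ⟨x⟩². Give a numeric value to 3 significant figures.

0.174

Compute ⟨x⟩ and ⟨x²⟩ separately, then (Δx)² = ⟨x²⟩ − ⟨x⟩².
φ is even, so ∫ over [−a, a] = 2∫₀ᵃ with φ = 1 − x/a there: ∫₀ᵃ (1 − x/a)² dx = a/3, ∫₀ᵃ x²(1 − x/a)² dx = a³/30, ∫₀ᵃ x⁴(1 − x/a)² dx = a⁵/105.
Normalization: ∫|φ|² dx = 0.88000.
⟨x⟩ = 0.0000 and ⟨x²⟩ = 0.17424.
(Δx)² = 0.17424 − (0.0000)² = 0.17424.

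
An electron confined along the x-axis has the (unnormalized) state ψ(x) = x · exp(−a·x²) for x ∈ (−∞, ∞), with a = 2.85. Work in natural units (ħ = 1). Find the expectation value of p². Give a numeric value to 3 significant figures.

8.55

p² ψ = −ħ² d²ψ/dx²; ⟨p²⟩ = −ħ² ∫ ψ*·ψ'' dx / ∫|ψ|² dx.
Expand each integrand as polynomial × e^(−2ax²) and use ∫x^(2j)·e^(−2ax²) dx = (2j−1)!!/(4a)^j · √(π/(2a)), odd powers → 0; here √(π/(2a)) = 0.74240. Differentiate with the product rule, d/dx e^(−ax²) = −2ax·e^(−ax²).
State is unnormalized: ∫|ψ|² dx = 0.065123, and ∫ψ*·(−ħ² ψ'') dx = 0.55680, so ⟨p²⟩ = 0.55680 / 0.065123.
⟨p²⟩ = 8.5500.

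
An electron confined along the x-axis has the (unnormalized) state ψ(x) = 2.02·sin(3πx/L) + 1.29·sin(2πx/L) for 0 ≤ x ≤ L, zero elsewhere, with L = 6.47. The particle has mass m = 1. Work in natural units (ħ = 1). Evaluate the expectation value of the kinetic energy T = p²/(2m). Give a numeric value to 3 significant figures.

0.890

T = −(ħ²/2m) d²/dx², so ⟨T⟩ = −(ħ²/2m) ∫ ψ*·ψ'' dx / ∫|ψ|² dx; with m = 1.
d²/dx² sin(jπx/L) = −(jπ/L)²·sin(jπx/L); on 0 ≤ x ≤ L, ∫sin²(jπx/L) dx = L/2 and ∫sin(jπx/L)·sin(lπx/L) dx = 0 for j ≠ l, so only diagonal terms survive in ∫|ψ|² and ∫ψ·ψ″; ∫ψ·ψ′ dx = [ψ²/2] between the walls = 0.
State is unnormalized: ∫|ψ|² dx = 18.583, and ∫ψ*·(−ħ²/2m · ψ'') dx = 16.543, so ⟨T⟩ = 16.543 / 18.583.
⟨T⟩ = 0.89022.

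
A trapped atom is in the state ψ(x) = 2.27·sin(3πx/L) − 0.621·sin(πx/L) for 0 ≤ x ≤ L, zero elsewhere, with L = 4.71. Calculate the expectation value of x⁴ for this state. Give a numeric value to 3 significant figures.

⟨x⁴⟩ = ∫ x⁴·|ψ|² dx / ∫|ψ|² dx (integrals over the domain).
On 0 ≤ x ≤ L (j ≠ l): ∫sin²(jπx/L) dx = L/2, ∫sin(jπx/L)·sin(lπx/L) dx = 0; diagonal moments ∫x·sin²(jπx/L) dx = L²/4, ∫x²·sin²(jπx/L) dx = L³·(1/6 − 1/(4j²π²)); cross terms ∫x·sin(jπx/L)·sin(lπx/L) dx = 0 for j + l even and −4jlL²/(π²(j² − l²)²) for j + l odd, ∫x²·sin(jπx/L)·sin(lπx/L) dx = (−1)^(j+l)·4jlL³/(π²(j² − l²)²); higher powers the same way via product-to-sum and parts.
State is unnormalized: ∫|ψ|² dx = 13.043, and ∫ψ*·x⁴·ψ dx = 978.18, so ⟨x⁴⟩ = 978.18 / 13.043.
⟨x⁴⟩ = 74.995.

75.0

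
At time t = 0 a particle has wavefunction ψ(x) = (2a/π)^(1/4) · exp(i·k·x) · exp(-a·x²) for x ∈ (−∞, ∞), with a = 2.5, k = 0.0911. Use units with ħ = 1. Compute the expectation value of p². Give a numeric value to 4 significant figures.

p² ψ = −ħ² d²ψ/dx²; ⟨p²⟩ = −ħ² ∫ ψ*·ψ'' dx.
Gaussian moments: ∫x^(2j)·e^(−2ax²) dx = (2j−1)!!/(4a)^j · √(π/(2a)), odd powers integrate to 0; here √(π/(2a)) = 0.79267. Derivatives: ψ′ = (ik − 2ax)·ψ, ψ″ = ((ik − 2ax)² − 2a)·ψ; the odd-in-x pieces drop out.
⟨p²⟩ = 2.5083.

2.508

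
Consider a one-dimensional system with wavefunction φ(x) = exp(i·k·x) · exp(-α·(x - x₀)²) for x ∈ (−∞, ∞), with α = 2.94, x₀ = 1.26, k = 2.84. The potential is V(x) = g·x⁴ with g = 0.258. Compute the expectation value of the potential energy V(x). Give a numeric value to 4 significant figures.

⟨V⟩ = ∫ V(x)·|φ|² dx / ∫|φ|² dx.
Gaussian moments (u = x − x₀): ∫u^(2j)·e^(−2αu²) du = (2j−1)!!/(4α)^j · √(π/(2α)), odd powers integrate to 0; here √(π/(2α)) = 0.73095.
State is unnormalized: ∫|φ|² dx = 0.73095, and ∫φ*·V(x)·φ dx = 0.63217, so ⟨V⟩ = 0.63217 / 0.73095.
⟨V⟩ = 0.86486.

0.8649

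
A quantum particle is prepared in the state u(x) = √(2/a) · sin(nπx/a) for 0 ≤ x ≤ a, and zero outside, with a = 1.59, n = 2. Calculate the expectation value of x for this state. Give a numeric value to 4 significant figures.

⟨x⟩ = ∫ x·|u|² dx (integrals over the domain).
With sin²θ = (1 − cos2θ)/2 on 0 ≤ x ≤ a: ∫sin²(nπx/a) dx = a/2, ∫x·sin²(nπx/a) dx = a²/4, ∫x²·sin²(nπx/a) dx = a³·(1/6 − 1/(4n²π²)); higher powers xᵏ the same way, integrating xᵏ·cos(2nπx/a) by parts.
⟨x⟩ = 0.79500.

0.7950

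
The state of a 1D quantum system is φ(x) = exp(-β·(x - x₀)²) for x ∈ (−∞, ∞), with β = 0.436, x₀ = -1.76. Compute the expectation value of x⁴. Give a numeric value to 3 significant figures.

21.2

⟨x⁴⟩ = ∫ x⁴·|φ|² dx / ∫|φ|² dx (integrals over the domain).
Gaussian moments (u = x − x₀): ∫u^(2j)·e^(−2βu²) du = (2j−1)!!/(4β)^j · √(π/(2β)), odd powers integrate to 0; here √(π/(2β)) = 1.8981.
State is unnormalized: ∫|φ|² dx = 1.8981, and ∫φ*·x⁴·φ dx = 40.312, so ⟨x⁴⟩ = 40.312 / 1.8981.
⟨x⁴⟩ = 21.238.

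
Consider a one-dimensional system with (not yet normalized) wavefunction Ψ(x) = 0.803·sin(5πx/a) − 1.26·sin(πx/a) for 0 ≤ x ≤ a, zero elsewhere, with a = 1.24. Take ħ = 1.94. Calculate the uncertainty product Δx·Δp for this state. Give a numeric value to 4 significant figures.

Δx = √(⟨x²⟩−⟨x⟩²), Δp = √(⟨p²⟩−⟨p⟩²).
On 0 ≤ x ≤ a (j ≠ l): ∫sin²(jπx/a) dx = a/2, ∫sin(jπx/a)·sin(lπx/a) dx = 0; diagonal moments ∫x·sin²(jπx/a) dx = a²/4, ∫x²·sin²(jπx/a) dx = a³·(1/6 − 1/(4j²π²)); cross terms ∫x·sin(jπx/a)·sin(lπx/a) dx = 0 for j + l even and −4jla²/(π²(j² − l²)²) for j + l odd, ∫x²·sin(jπx/a)·sin(lπx/a) dx = (−1)^(j+l)·4jla³/(π²(j² − l²)²); higher powers the same way via product-to-sum and parts. d²/dx² sin(jπx/a) = −(jπ/a)²·sin(jπx/a); on 0 ≤ x ≤ a, ∫sin²(jπx/a) dx = a/2 and ∫sin(jπx/a)·sin(lπx/a) dx = 0 for j ≠ l, so only diagonal terms survive in ∫|Ψ|² and ∫Ψ·Ψ″; ∫Ψ·Ψ′ dx = [Ψ²/2] between the walls = 0.
Normalization: ∫|Ψ|² dx = 1.3841.
⟨x⟩ = 0.62000, ⟨x²⟩ = 0.44643 ⇒ Δx = 0.24906.
⟨p⟩ = 0.0000, ⟨p²⟩ = 191.62 ⇒ Δp = 13.843.
Δx·Δp = 3.4477.

3.448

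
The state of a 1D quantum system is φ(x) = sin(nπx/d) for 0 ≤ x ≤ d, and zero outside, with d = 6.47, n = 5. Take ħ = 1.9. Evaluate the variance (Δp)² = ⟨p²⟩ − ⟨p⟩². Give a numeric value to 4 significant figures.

Compute ⟨p⟩ and ⟨p²⟩ separately; (Δp)² = ⟨p²⟩ − ⟨p⟩².
d/dx sin(nπx/d) = (nπ/d)·cos(nπx/d) and d²/dx² sin(nπx/d) = −(nπ/d)²·sin(nπx/d); on 0 ≤ x ≤ d, ∫sin²(nπx/d) dx = d/2 and ∫sin(nπx/d)·cos(nπx/d) dx = 0.
Normalization: ∫|φ|² dx = 3.2350.
⟨p⟩ = 0.0000 and ⟨p²⟩ = 21.278.
(Δp)² = 21.278 − (0.0000)² = 21.278.

21.28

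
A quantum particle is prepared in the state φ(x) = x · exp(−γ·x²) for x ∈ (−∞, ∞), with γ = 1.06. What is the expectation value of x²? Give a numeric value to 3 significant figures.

⟨x²⟩ = ∫ x²·|φ|² dx / ∫|φ|² dx (integrals over the domain).
Expand each integrand as polynomial × e^(−2γx²) and use ∫x^(2j)·e^(−2γx²) dx = (2j−1)!!/(4γ)^j · √(π/(2γ)), odd powers → 0; here √(π/(2γ)) = 1.2173.
State is unnormalized: ∫|φ|² dx = 0.28711, and ∫φ*·x²·φ dx = 0.20314, so ⟨x²⟩ = 0.20314 / 0.28711.
⟨x²⟩ = 0.70755.

0.708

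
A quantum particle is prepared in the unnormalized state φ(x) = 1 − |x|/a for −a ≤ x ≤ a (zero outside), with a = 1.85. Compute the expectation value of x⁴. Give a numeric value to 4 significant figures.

⟨x⁴⟩ = ∫ x⁴·|φ|² dx / ∫|φ|² dx (integrals over the domain).
φ is even, so ∫ over [−a, a] = 2∫₀ᵃ with φ = 1 − x/a there: ∫₀ᵃ (1 − x/a)² dx = a/3, ∫₀ᵃ x²(1 − x/a)² dx = a³/30, ∫₀ᵃ x⁴(1 − x/a)² dx = a⁵/105.
State is unnormalized: ∫|φ|² dx = 1.2333, and ∫φ*·x⁴·φ dx = 0.41276, so ⟨x⁴⟩ = 0.41276 / 1.2333.
⟨x⁴⟩ = 0.33467.

0.3347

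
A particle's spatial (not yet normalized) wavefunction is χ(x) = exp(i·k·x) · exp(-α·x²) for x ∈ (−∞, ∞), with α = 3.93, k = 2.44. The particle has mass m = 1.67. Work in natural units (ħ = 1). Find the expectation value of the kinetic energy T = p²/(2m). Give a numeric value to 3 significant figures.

2.96

T = −(ħ²/2m) d²/dx², so ⟨T⟩ = −(ħ²/2m) ∫ χ*·χ'' dx / ∫|χ|² dx; with m = 1.67.
Gaussian moments: ∫x^(2j)·e^(−2αx²) dx = (2j−1)!!/(4α)^j · √(π/(2α)), odd powers integrate to 0; here √(π/(2α)) = 0.63221. Derivatives: χ′ = (ik − 2αx)·χ, χ″ = ((ik − 2αx)² − 2α)·χ; the odd-in-x pieces drop out.
State is unnormalized: ∫|χ|² dx = 0.63221, and ∫χ*·(−ħ²/2m · χ'') dx = 1.8708, so ⟨T⟩ = 1.8708 / 0.63221.
⟨T⟩ = 2.9592.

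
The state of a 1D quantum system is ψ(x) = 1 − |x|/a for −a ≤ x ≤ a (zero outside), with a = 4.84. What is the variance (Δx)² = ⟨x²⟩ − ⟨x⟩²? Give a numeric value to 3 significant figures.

2.34

Compute ⟨x⟩ and ⟨x²⟩ separately, then (Δx)² = ⟨x²⟩ − ⟨x⟩².
ψ is even, so ∫ over [−a, a] = 2∫₀ᵃ with ψ = 1 − x/a there: ∫₀ᵃ (1 − x/a)² dx = a/3, ∫₀ᵃ x²(1 − x/a)² dx = a³/30, ∫₀ᵃ x⁴(1 − x/a)² dx = a⁵/105.
Normalization: ∫|ψ|² dx = 3.2267.
⟨x⟩ = 0.0000 and ⟨x²⟩ = 2.3426.
(Δx)² = 2.3426 − (0.0000)² = 2.3426.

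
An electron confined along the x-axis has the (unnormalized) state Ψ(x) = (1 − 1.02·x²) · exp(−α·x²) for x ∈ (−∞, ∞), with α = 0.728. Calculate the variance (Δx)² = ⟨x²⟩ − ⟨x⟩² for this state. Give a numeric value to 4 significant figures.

Compute ⟨x⟩ and ⟨x²⟩ separately, then (Δx)² = ⟨x²⟩ − ⟨x⟩².
Expand each integrand as polynomial × e^(−2αx²) and use ∫x^(2j)·e^(−2αx²) dx = (2j−1)!!/(4α)^j · √(π/(2α)), odd powers → 0; here √(π/(2α)) = 1.4689.
Normalization: ∫|Ψ|² dx = 0.98054.
⟨x⟩ = 0.0000 and ⟨x²⟩ = 0.38004.
(Δx)² = 0.38004 − (0.0000)² = 0.38004.

0.3800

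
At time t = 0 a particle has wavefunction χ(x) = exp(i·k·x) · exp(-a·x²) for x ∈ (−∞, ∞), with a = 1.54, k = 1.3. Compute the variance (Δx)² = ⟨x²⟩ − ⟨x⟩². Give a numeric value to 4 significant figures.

0.1623

Compute ⟨x⟩ and ⟨x²⟩ separately, then (Δx)² = ⟨x²⟩ − ⟨x⟩².
Gaussian moments: ∫x^(2j)·e^(−2ax²) dx = (2j−1)!!/(4a)^j · √(π/(2a)), odd powers integrate to 0; here √(π/(2a)) = 1.0099.
Normalization: ∫|χ|² dx = 1.0099.
⟨x⟩ = 0.0000 and ⟨x²⟩ = 0.16234.
(Δx)² = 0.16234 − (0.0000)² = 0.16234.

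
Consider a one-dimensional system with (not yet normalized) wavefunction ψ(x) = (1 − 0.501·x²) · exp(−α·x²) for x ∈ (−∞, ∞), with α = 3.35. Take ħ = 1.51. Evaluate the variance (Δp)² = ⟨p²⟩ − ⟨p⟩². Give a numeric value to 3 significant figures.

8.91

Compute ⟨p⟩ and ⟨p²⟩ separately; (Δp)² = ⟨p²⟩ − ⟨p⟩².
Expand each integrand as polynomial × e^(−2αx²) and use ∫x^(2j)·e^(−2αx²) dx = (2j−1)!!/(4α)^j · √(π/(2α)), odd powers → 0; here √(π/(2α)) = 0.68476. Differentiate with the product rule, d/dx e^(−αx²) = −2αx·e^(−αx²).
Normalization: ∫|ψ|² dx = 0.63643.
⟨p⟩ = 0.0000 and ⟨p²⟩ = 8.9134.
(Δp)² = 8.9134 − (0.0000)² = 8.9134.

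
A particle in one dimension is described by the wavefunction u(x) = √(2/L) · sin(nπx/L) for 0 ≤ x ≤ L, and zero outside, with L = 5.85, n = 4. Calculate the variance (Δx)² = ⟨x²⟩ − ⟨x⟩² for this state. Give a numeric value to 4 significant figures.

Compute ⟨x⟩ and ⟨x²⟩ separately, then (Δx)² = ⟨x²⟩ − ⟨x⟩².
With sin²θ = (1 − cos2θ)/2 on 0 ≤ x ≤ L: ∫sin²(nπx/L) dx = L/2, ∫x·sin²(nπx/L) dx = L²/4, ∫x²·sin²(nπx/L) dx = L³·(1/6 − 1/(4n²π²)); higher powers xᵏ the same way, integrating xᵏ·cos(2nπx/L) by parts.
⟨x⟩ = 2.9250 and ⟨x²⟩ = 11.299.
(Δx)² = 11.299 − (2.9250)² = 2.7435.

2.744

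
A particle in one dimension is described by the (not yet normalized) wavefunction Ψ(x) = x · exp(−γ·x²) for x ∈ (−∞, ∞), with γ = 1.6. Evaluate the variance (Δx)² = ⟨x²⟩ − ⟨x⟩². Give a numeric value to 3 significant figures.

0.469

Compute ⟨x⟩ and ⟨x²⟩ separately, then (Δx)² = ⟨x²⟩ − ⟨x⟩².
Expand each integrand as polynomial × e^(−2γx²) and use ∫x^(2j)·e^(−2γx²) dx = (2j−1)!!/(4γ)^j · √(π/(2γ)), odd powers → 0; here √(π/(2γ)) = 0.99083.
Normalization: ∫|Ψ|² dx = 0.15482.
⟨x⟩ = 0.0000 and ⟨x²⟩ = 0.46875.
(Δx)² = 0.46875 − (0.0000)² = 0.46875.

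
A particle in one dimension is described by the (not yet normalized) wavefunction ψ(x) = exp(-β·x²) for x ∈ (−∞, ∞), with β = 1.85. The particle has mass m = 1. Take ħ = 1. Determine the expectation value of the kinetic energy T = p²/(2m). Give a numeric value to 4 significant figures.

T = −(ħ²/2m) d²/dx², so ⟨T⟩ = −(ħ²/2m) ∫ ψ*·ψ'' dx / ∫|ψ|² dx; with m = 1.
Gaussian moments: ∫x^(2j)·e^(−2βx²) dx = (2j−1)!!/(4β)^j · √(π/(2β)), odd powers integrate to 0; here √(π/(2β)) = 0.92145. Derivatives: d/dx e^(−βx²) = −2βx·e^(−βx²), d²/dx² e^(−βx²) = (4β²x² − 2β)·e^(−βx²).
State is unnormalized: ∫|ψ|² dx = 0.92145, and ∫ψ*·(−ħ²/2m · ψ'') dx = 0.85235, so ⟨T⟩ = 0.85235 / 0.92145.
⟨T⟩ = 0.92500.

0.9250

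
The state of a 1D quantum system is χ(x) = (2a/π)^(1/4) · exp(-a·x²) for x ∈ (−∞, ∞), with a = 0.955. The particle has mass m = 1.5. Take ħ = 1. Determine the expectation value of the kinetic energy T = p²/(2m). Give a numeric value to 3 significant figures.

T = −(ħ²/2m) d²/dx², so ⟨T⟩ = −(ħ²/2m) ∫ χ*·χ'' dx; with m = 1.5.
Gaussian moments: ∫x^(2j)·e^(−2ax²) dx = (2j−1)!!/(4a)^j · √(π/(2a)), odd powers integrate to 0; here √(π/(2a)) = 1.2825. Derivatives: d/dx e^(−ax²) = −2ax·e^(−ax²), d²/dx² e^(−ax²) = (4a²x² − 2a)·e^(−ax²).
⟨T⟩ = 0.31833.

0.318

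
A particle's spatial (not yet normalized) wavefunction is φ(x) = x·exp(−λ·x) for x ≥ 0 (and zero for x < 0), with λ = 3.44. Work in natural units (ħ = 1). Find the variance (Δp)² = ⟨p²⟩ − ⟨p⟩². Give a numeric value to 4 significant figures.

11.83

Compute ⟨p⟩ and ⟨p²⟩ separately; (Δp)² = ⟨p²⟩ − ⟨p⟩².
Differentiate x·exp(−λ·x) with the product rule; every integrand then reduces to terms xʲ·e^(−2λx) on [0, ∞), with ∫₀^∞ xʲ·e^(−2λx) dx = j!/(2λ)^(j+1).
Normalization: ∫|φ|² dx = 0.0061414.
⟨p⟩ = 0.0000 and ⟨p²⟩ = 11.834.
(Δp)² = 11.834 − (0.0000)² = 11.834.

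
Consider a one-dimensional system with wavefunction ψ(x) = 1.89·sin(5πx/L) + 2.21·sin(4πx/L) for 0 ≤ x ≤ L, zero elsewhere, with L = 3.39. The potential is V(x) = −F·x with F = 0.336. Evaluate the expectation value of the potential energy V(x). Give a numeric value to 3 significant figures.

-0.344

⟨V⟩ = ∫ V(x)·|ψ|² dx / ∫|ψ|² dx.
On 0 ≤ x ≤ L (j ≠ l): ∫sin²(jπx/L) dx = L/2, ∫sin(jπx/L)·sin(lπx/L) dx = 0; diagonal moments ∫x·sin²(jπx/L) dx = L²/4, ∫x²·sin²(jπx/L) dx = L³·(1/6 − 1/(4j²π²)); cross terms ∫x·sin(jπx/L)·sin(lπx/L) dx = 0 for j + l even and −4jlL²/(π²(j² − l²)²) for j + l odd, ∫x²·sin(jπx/L)·sin(lπx/L) dx = (−1)^(j+l)·4jlL³/(π²(j² − l²)²); higher powers the same way via product-to-sum and parts.
State is unnormalized: ∫|ψ|² dx = 14.333, and ∫ψ*·V(x)·ψ dx = -4.9351, so ⟨V⟩ = -4.9351 / 14.333.
⟨V⟩ = -0.34431.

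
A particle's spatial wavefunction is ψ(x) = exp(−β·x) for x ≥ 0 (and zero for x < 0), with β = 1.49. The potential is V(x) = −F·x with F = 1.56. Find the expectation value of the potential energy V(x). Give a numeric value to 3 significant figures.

⟨V⟩ = ∫ V(x)·|ψ|² dx / ∫|ψ|² dx.
Every integrand reduces to terms xʲ·e^(−2βx) on [0, ∞); use ∫₀^∞ xʲ·e^(−2βx) dx = j!/(2β)^(j+1).
State is unnormalized: ∫|ψ|² dx = 0.33557, and ∫ψ*·V(x)·ψ dx = -0.17567, so ⟨V⟩ = -0.17567 / 0.33557.
⟨V⟩ = -0.52349.

-0.523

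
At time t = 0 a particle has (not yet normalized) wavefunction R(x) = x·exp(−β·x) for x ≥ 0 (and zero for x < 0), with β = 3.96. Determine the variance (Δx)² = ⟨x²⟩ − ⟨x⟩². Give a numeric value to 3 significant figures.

0.0478

Compute ⟨x⟩ and ⟨x²⟩ separately, then (Δx)² = ⟨x²⟩ − ⟨x⟩².
Every integrand reduces to terms xʲ·e^(−2βx) on [0, ∞); use ∫₀^∞ xʲ·e^(−2βx) dx = j!/(2β)^(j+1).
Normalization: ∫|R|² dx = 0.0040258.
⟨x⟩ = 0.37879 and ⟨x²⟩ = 0.19131.
(Δx)² = 0.19131 − (0.37879)² = 0.047827.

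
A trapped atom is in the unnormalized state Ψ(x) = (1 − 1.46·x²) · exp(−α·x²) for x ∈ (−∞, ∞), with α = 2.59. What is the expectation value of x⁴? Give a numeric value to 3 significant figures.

0.0103

⟨x⁴⟩ = ∫ x⁴·|Ψ|² dx / ∫|Ψ|² dx (integrals over the domain).
Expand each integrand as polynomial × e^(−2αx²) and use ∫x^(2j)·e^(−2αx²) dx = (2j−1)!!/(4α)^j · √(π/(2α)), odd powers → 0; here √(π/(2α)) = 0.77877.
State is unnormalized: ∫|Ψ|² dx = 0.60567, and ∫Ψ*·x⁴·Ψ dx = 0.0062222, so ⟨x⁴⟩ = 0.0062222 / 0.60567.
⟨x⁴⟩ = 0.010273.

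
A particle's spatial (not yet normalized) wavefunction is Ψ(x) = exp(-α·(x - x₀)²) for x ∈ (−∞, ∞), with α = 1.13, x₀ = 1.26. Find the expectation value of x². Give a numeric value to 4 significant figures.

⟨x²⟩ = ∫ x²·|Ψ|² dx / ∫|Ψ|² dx (integrals over the domain).
Gaussian moments (u = x − x₀): ∫u^(2j)·e^(−2αu²) du = (2j−1)!!/(4α)^j · √(π/(2α)), odd powers integrate to 0; here √(π/(2α)) = 1.1790.
State is unnormalized: ∫|Ψ|² dx = 1.1790, and ∫Ψ*·x²·Ψ dx = 2.1327, so ⟨x²⟩ = 2.1327 / 1.1790.
⟨x²⟩ = 1.8088.

1.809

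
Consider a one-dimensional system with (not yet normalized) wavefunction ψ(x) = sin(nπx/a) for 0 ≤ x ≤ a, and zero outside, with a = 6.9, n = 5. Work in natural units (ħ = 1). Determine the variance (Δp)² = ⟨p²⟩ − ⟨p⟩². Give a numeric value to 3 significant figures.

Compute ⟨p⟩ and ⟨p²⟩ separately; (Δp)² = ⟨p²⟩ − ⟨p⟩².
d/dx sin(nπx/a) = (nπ/a)·cos(nπx/a) and d²/dx² sin(nπx/a) = −(nπ/a)²·sin(nπx/a); on 0 ≤ x ≤ a, ∫sin²(nπx/a) dx = a/2 and ∫sin(nπx/a)·cos(nπx/a) dx = 0.
Normalization: ∫|ψ|² dx = 3.4500.
⟨p⟩ = 0.0000 and ⟨p²⟩ = 5.1825.
(Δp)² = 5.1825 − (0.0000)² = 5.1825.

5.18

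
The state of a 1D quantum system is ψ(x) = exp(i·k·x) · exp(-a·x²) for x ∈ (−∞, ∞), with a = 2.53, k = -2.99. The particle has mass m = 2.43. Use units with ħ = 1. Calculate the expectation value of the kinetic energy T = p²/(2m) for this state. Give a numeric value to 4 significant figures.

T = −(ħ²/2m) d²/dx², so ⟨T⟩ = −(ħ²/2m) ∫ ψ*·ψ'' dx / ∫|ψ|² dx; with m = 2.43.
Gaussian moments: ∫x^(2j)·e^(−2ax²) dx = (2j−1)!!/(4a)^j · √(π/(2a)), odd powers integrate to 0; here √(π/(2a)) = 0.78795. Derivatives: ψ′ = (ik − 2ax)·ψ, ψ″ = ((ik − 2ax)² − 2a)·ψ; the odd-in-x pieces drop out.
State is unnormalized: ∫|ψ|² dx = 0.78795, and ∫ψ*·(−ħ²/2m · ψ'') dx = 1.8596, so ⟨T⟩ = 1.8596 / 0.78795.
⟨T⟩ = 2.3601.

2.360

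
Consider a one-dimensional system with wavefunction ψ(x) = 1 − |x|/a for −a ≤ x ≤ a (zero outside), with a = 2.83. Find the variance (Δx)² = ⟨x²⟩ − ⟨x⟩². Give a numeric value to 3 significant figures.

Compute ⟨x⟩ and ⟨x²⟩ separately, then (Δx)² = ⟨x²⟩ − ⟨x⟩².
ψ is even, so ∫ over [−a, a] = 2∫₀ᵃ with ψ = 1 − x/a there: ∫₀ᵃ (1 − x/a)² dx = a/3, ∫₀ᵃ x²(1 − x/a)² dx = a³/30, ∫₀ᵃ x⁴(1 − x/a)² dx = a⁵/105.
Normalization: ∫|ψ|² dx = 1.8867.
⟨x⟩ = 0.0000 and ⟨x²⟩ = 0.80089.
(Δx)² = 0.80089 − (0.0000)² = 0.80089.

0.801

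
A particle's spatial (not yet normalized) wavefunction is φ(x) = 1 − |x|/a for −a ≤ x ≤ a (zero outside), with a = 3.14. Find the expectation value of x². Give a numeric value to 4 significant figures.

⟨x²⟩ = ∫ x²·|φ|² dx / ∫|φ|² dx (integrals over the domain).
φ is even, so ∫ over [−a, a] = 2∫₀ᵃ with φ = 1 − x/a there: ∫₀ᵃ (1 − x/a)² dx = a/3, ∫₀ᵃ x²(1 − x/a)² dx = a³/30, ∫₀ᵃ x⁴(1 − x/a)² dx = a⁵/105.
State is unnormalized: ∫|φ|² dx = 2.0933, and ∫φ*·x²·φ dx = 2.0639, so ⟨x²⟩ = 2.0639 / 2.0933.
⟨x²⟩ = 0.98596.

0.9860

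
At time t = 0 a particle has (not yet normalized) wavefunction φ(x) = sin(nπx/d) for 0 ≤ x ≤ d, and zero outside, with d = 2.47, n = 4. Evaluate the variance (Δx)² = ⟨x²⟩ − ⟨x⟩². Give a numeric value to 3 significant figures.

Compute ⟨x⟩ and ⟨x²⟩ separately, then (Δx)² = ⟨x²⟩ − ⟨x⟩².
With sin²θ = (1 − cos2θ)/2 on 0 ≤ x ≤ d: ∫sin²(nπx/d) dx = d/2, ∫x·sin²(nπx/d) dx = d²/4, ∫x²·sin²(nπx/d) dx = d³·(1/6 − 1/(4n²π²)); higher powers xᵏ the same way, integrating xᵏ·cos(2nπx/d) by parts.
Normalization: ∫|φ|² dx = 1.2350.
⟨x⟩ = 1.2350 and ⟨x²⟩ = 2.0143.
(Δx)² = 2.0143 − (1.2350)² = 0.48909.

0.489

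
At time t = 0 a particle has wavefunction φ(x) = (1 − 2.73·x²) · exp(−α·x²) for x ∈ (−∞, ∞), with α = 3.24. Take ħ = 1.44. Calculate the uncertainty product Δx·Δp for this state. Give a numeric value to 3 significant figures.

Δx = √(⟨x²⟩−⟨x⟩²), Δp = √(⟨p²⟩−⟨p⟩²).
Expand each integrand as polynomial × e^(−2αx²) and use ∫x^(2j)·e^(−2αx²) dx = (2j−1)!!/(4α)^j · √(π/(2α)), odd powers → 0; here √(π/(2α)) = 0.69629. Differentiate with the product rule, d/dx e^(−αx²) = −2αx·e^(−αx²).
Normalization: ∫|φ|² dx = 0.49563.
⟨x⟩ = 0.0000, ⟨x²⟩ = 0.043544 ⇒ Δx = 0.20867.
⟨p⟩ = 0.0000, ⟨p²⟩ = 16.346 ⇒ Δp = 4.0431.
Δx·Δp = 0.84367.

0.844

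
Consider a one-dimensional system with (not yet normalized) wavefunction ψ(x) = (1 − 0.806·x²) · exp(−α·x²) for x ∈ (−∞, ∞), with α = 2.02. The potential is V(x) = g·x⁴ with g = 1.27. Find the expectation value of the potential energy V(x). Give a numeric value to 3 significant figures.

⟨V⟩ = ∫ V(x)·|ψ|² dx / ∫|ψ|² dx.
Expand each integrand as polynomial × e^(−2αx²) and use ∫x^(2j)·e^(−2αx²) dx = (2j−1)!!/(4α)^j · √(π/(2α)), odd powers → 0; here √(π/(2α)) = 0.88183.
State is unnormalized: ∫|ψ|² dx = 0.73222, and ∫ψ*·V(x)·ψ dx = 0.018050, so ⟨V⟩ = 0.018050 / 0.73222.
⟨V⟩ = 0.024651.

0.0247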